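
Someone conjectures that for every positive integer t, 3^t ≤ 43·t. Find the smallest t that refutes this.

For t = 1, 2, 3, 4 the conclusion holds.
t = 5: 3^t = 243 and 43·t = 215, so 243 > 215.
Thus t = 5 disproves the claim, and no smaller t works.

t = 5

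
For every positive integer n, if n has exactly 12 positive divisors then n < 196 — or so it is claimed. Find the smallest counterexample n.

n = 198

We need the least positive integer n for which n has exactly 12 positive divisors but the claim fails.
For n = 60, 72, 84, 90, …, 150, 156, 160 the conclusion holds.
n = 198: τ(198) = 12; 198 ≥ 196.
Thus n = 198 disproves the claim, and no smaller n works.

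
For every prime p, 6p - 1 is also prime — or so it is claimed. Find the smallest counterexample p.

p = 2: 6p - 1 = 11, prime.
p = 3: 6p - 1 = 17, prime.
p = 5: 6p - 1 = 29, prime.
p = 7: 6p - 1 = 41, prime.
p = 11: 6p - 1 = 65 = 5 × 13, not prime.
Thus p = 11 disproves the claim, and no smaller p works.

p = 11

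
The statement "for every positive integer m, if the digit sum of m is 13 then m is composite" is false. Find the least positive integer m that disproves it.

m = 67

A counterexample is any positive integer m such that the digit sum of m is 13 but m is prime; we check each in order.
For m = 49, 58 the conclusion holds.
m = 67: digit sum 13; 67 is prime, not composite.
So m = 67 is the smallest counterexample.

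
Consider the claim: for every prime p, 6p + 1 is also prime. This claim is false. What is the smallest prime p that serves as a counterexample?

Check each prime p in order until 6p + 1 is not prime.
The first 7 eligible values, up to p = 17, all satisfy the conclusion.
p = 19: 6p + 1 = 115 = 5 × 23, not prime.
Hence p = 19 is a counterexample.

p = 19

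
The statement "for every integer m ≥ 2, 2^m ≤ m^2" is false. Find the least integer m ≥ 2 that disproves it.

For m = 2, 3, 4 the conclusion holds.
m = 5: 2^m = 32 and m^2 = 25, so 32 > 25.
Hence m = 5 is a counterexample.

m = 5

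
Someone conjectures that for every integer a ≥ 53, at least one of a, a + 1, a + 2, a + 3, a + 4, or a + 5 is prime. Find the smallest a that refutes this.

The first 37 eligible values, up to a = 89, all satisfy the conclusion.
a = 90: 90 = 2 × 45; 91 = 7 × 13; 92 = 2 × 46; 93 = 3 × 31; 94 = 2 × 47; 95 = 5 × 19 — all composite.

a = 90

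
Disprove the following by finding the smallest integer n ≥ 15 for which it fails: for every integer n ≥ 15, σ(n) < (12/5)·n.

Check each integer n ≥ 15 in order until the claim fails.
For n = 15, 16, 17, 18, 19, 20, 21, 22, 23 the conclusion holds.
n = 24: σ(24) = 60; 60 ≥ 288/5.
Hence n = 24 is a counterexample.

n = 24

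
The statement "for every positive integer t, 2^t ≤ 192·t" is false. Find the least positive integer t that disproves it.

We need the least positive integer t for which 2^t > 192·t.
The first 11 eligible values, up to t = 11, all satisfy the conclusion.
t = 12: 2^t = 4096 and 192·t = 2304, so 4096 > 2304.
So t = 12 is the smallest counterexample.

t = 12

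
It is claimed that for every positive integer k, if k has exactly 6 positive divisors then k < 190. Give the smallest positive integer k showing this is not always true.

k = 207

We need the least positive integer k for which k has exactly 6 positive divisors but the claim fails.
For k = 12, 18, 20, 28, …, 172, 175, 188 the conclusion holds.
k = 207: τ(207) = 6; 207 ≥ 190.
Thus k = 207 disproves the claim, and no smaller k works.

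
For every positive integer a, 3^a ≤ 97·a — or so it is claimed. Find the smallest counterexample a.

a = 6

The first 5 eligible values, up to a = 5, all satisfy the conclusion.
a = 6: 3^a = 729 and 97·a = 582, so 729 > 582.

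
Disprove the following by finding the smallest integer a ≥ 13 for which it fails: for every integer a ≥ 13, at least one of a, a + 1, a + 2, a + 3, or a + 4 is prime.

We need the least integer a ≥ 13 for which a, a + 1, a + 2, a + 3, a + 4 are all composite.
The first 11 eligible values, up to a = 23, all satisfy the conclusion.
a = 24: 24 = 2 × 12; 25 = 5 × 5; 26 = 2 × 13; 27 = 3 × 9; 28 = 2 × 14 — all composite.
Hence a = 24 is a counterexample.

a = 24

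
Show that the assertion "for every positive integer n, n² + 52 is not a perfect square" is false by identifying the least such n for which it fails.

n = 12

A counterexample is any positive integer n such that n² + 52 is a perfect square; we check each in order.
For n = 1, 2, 3, 4, …, 9, 10, 11 the conclusion holds.
n = 12: 12² + 52 = 196 = 14², a perfect square.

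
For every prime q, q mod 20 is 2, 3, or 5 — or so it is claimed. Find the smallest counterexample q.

q = 2: 2 mod 20 = 2.
q = 3: 3 mod 20 = 3.
q = 5: 5 mod 20 = 5.
q = 7: 7 mod 20 = 7 — not in {2, 3, 5}.
So q = 7 is the smallest counterexample.

q = 7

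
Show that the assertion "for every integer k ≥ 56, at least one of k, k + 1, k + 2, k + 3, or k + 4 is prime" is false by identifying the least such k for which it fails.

k = 62

Check each integer k ≥ 56 in order until k, k + 1, k + 2, k + 3, k + 4 are all composite.
k = 56: 59 is prime.
k = 57: 59 is prime.
k = 58: 59 is prime.
k = 59: 59 is prime.
k = 60: 61 is prime.
k = 61: 61 is prime.
k = 62: 62 = 2 × 31; 63 = 3 × 21; 64 = 2 × 32; 65 = 5 × 13; 66 = 2 × 33 — all composite.
Thus k = 62 disproves the claim, and no smaller k works.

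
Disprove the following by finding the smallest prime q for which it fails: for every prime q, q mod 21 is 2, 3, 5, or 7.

q = 11

q = 2: 2 mod 21 = 2.
q = 3: 3 mod 21 = 3.
q = 5: 5 mod 21 = 5.
q = 7: 7 mod 21 = 7.
q = 11: 11 mod 21 = 11 — not in {2, 3, 5, 7}.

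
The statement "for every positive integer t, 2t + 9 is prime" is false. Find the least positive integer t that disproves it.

t = 3

Check each positive integer t in order until 2t + 9 is not prime.
t = 1: 2t + 9 = 11, prime.
t = 2: 2t + 9 = 13, prime.
t = 3: 2t + 9 = 15 = 3 × 5, composite.
Hence t = 3 is a counterexample.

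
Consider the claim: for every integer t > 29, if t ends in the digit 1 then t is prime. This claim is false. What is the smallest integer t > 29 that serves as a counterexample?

We need the least integer t > 29 for which t ends in the digit 1 but t is not prime.
t = 31: 31 ends in 1 and is prime.
t = 41: 41 ends in 1 and is prime.
t = 51: 51 ends in 1; 51 = 3 × 17, composite.
So t = 51 is the smallest counterexample.

t = 51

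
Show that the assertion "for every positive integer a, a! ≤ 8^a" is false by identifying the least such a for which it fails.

We need the least positive integer a for which a! > 8^a.
The first 19 eligible values, up to a = 19, all satisfy the conclusion.
a = 20: a! = 2432902008176640000 and 8^a = 1152921504606846976, so 2432902008176640000 > 1152921504606846976.

a = 20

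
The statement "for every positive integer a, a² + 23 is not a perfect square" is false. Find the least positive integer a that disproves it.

For a = 1, 2, 3, 4, 5, 6, 7, 8, 9, 10 the conclusion holds.
a = 11: 11² + 23 = 144 = 12², a perfect square.
Thus a = 11 disproves the claim, and no smaller a works.

a = 11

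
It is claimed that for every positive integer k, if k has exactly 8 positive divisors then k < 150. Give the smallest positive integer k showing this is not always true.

A counterexample is any positive integer k such that k has exactly 8 positive divisors but the claim fails; we check each in order.
For k = 24, 30, 40, 42, …, 135, 136, 138 the conclusion holds.
k = 152: τ(152) = 8; 152 ≥ 150.

k = 152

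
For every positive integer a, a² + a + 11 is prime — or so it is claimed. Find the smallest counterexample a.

a = 10

The first 9 eligible values, up to a = 9, all satisfy the conclusion.
a = 10: a² + a + 11 = 121 = 11 × 11, composite.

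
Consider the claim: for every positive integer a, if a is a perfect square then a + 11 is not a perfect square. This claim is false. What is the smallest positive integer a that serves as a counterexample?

We need the least positive integer a for which a is a perfect square but a + 11 is a perfect square.
a = 1: 1 + 11 = 12, not a perfect square.
a = 4: 4 + 11 = 15, not a perfect square.
a = 9: 9 + 11 = 20, not a perfect square.
a = 16: 16 + 11 = 27, not a perfect square.
a = 25: 25 = 5² and 25 + 11 = 36 = 6².
So a = 25 is the smallest counterexample.

a = 25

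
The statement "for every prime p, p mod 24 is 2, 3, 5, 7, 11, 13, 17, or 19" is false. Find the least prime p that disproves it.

p = 23

A counterexample is any prime p such that the claim fails; we check each in order.
The first 8 eligible values, up to p = 19, all satisfy the conclusion.
p = 23: 23 mod 24 = 23 — not in {2, 3, 5, 7, 11, 13, 17, 19}.
Thus p = 23 disproves the claim, and no smaller p works.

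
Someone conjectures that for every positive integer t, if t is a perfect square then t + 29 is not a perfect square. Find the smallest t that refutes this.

For t = 1, 4, 9, 16, …, 121, 144, 169 the conclusion holds.
t = 196: 196 = 14² and 196 + 29 = 225 = 15².
Hence t = 196 is a counterexample.

t = 196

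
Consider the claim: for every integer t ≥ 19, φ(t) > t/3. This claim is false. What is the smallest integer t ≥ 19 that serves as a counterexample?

We need the least integer t ≥ 19 for which the claim fails.
For t = 19, 20, 21, 22, 23 the conclusion holds.
t = 24: φ(24) = 8 and 24/3 = 8, so φ(24) ≤ 24/3.

t = 24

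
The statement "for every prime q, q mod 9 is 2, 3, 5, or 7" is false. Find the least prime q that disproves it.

q = 13

We need the least prime q for which the claim fails.
For q = 2, 3, 5, 7, 11 the conclusion holds.
q = 13: 13 mod 9 = 4 — not in {2, 3, 5, 7}.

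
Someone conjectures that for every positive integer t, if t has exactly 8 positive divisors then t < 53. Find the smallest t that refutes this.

We need the least positive integer t for which t has exactly 8 positive divisors but the claim fails.
For t = 24, 30, 40, 42 the conclusion holds.
t = 54: τ(54) = 8; 54 ≥ 53.

t = 54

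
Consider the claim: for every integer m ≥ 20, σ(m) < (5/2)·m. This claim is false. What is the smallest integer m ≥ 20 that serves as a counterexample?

A counterexample is any integer m ≥ 20 such that the claim fails; we check each in order.
The first 4 eligible values, up to m = 23, all satisfy the conclusion.
m = 24: σ(24) = 60; 60 ≥ 60.
Thus m = 24 disproves the claim, and no smaller m works.

m = 24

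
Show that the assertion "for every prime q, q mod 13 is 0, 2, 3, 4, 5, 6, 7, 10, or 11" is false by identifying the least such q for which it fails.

q = 47

A counterexample is any prime q such that the claim fails; we check each in order.
For q = 2, 3, 5, 7, …, 37, 41, 43 the conclusion holds.
q = 47: 47 mod 13 = 8 — not in {0, 2, 3, 4, 5, 6, 7, 10, 11}.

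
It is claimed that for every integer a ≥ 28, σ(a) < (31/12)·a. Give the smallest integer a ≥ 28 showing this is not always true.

For a = 28, 29, 30, 31, …, 45, 46, 47 the conclusion holds.
a = 48: σ(48) = 124; 124 ≥ 124.
So a = 48 is the smallest counterexample.

a = 48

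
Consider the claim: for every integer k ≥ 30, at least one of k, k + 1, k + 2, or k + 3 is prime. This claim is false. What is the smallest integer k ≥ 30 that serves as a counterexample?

k = 32

k = 30: 31 is prime.
k = 31: 31 is prime.
k = 32: 32 = 2 × 16; 33 = 3 × 11; 34 = 2 × 17; 35 = 5 × 7 — all composite.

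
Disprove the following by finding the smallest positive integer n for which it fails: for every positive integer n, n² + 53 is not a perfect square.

n = 26

Check each positive integer n in order until n² + 53 is a perfect square.
For n = 1, 2, 3, 4, …, 23, 24, 25 the conclusion holds.
n = 26: 26² + 53 = 729 = 27², a perfect square.
So n = 26 is the smallest counterexample.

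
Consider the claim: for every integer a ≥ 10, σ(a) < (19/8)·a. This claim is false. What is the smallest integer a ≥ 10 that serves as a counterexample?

Check each integer a ≥ 10 in order until the claim fails.
The first 14 eligible values, up to a = 23, all satisfy the conclusion.
a = 24: σ(24) = 60; 60 ≥ 57.

a = 24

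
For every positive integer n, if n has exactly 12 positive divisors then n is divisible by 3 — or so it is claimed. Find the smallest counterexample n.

Check each positive integer n in order until n has exactly 12 positive divisors but n is not divisible by 3.
The first 8 eligible values, up to n = 132, all satisfy the conclusion.
n = 140: τ(140) = 12; 140 mod 3 = 2.

n = 140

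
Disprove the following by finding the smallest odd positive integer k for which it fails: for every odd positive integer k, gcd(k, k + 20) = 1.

k = 5

We need the least odd positive integer k for which gcd(k, k + 20) > 1.
k = 1: gcd(1, 21) = 1.
k = 3: gcd(3, 23) = 1.
k = 5: gcd(5, 25) = 5.
So k = 5 is the smallest counterexample.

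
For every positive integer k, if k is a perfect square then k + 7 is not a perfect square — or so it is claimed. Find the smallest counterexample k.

We need the least positive integer k for which k is a perfect square but k + 7 is a perfect square.
k = 1: 1 + 7 = 8, not a perfect square.
k = 4: 4 + 7 = 11, not a perfect square.
k = 9: 9 = 3² and 9 + 7 = 16 = 4².

k = 9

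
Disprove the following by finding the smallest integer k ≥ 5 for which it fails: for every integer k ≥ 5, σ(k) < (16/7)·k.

We need the least integer k ≥ 5 for which the claim fails.
The first 7 eligible values, up to k = 11, all satisfy the conclusion.
k = 12: σ(12) = 28; 28 ≥ 192/7.

k = 12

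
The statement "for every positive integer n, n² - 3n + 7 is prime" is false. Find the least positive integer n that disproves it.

n = 6

Check each positive integer n in order until n² - 3n + 7 is not prime.
n = 1: n² - 3n + 7 = 5, prime.
n = 2: n² - 3n + 7 = 5, prime.
n = 3: n² - 3n + 7 = 7, prime.
n = 4: n² - 3n + 7 = 11, prime.
n = 5: n² - 3n + 7 = 17, prime.
n = 6: n² - 3n + 7 = 25 = 5 × 5, composite.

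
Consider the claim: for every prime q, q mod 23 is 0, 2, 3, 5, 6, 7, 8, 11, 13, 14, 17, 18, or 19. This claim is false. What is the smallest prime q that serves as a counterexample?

A counterexample is any prime q such that the claim fails; we check each in order.
The first 13 eligible values, up to q = 41, all satisfy the conclusion.
q = 43: 43 mod 23 = 20 — not in {0, 2, 3, 5, 6, 7, 8, 11, 13, 14, 17, 18, 19}.
So q = 43 is the smallest counterexample.

q = 43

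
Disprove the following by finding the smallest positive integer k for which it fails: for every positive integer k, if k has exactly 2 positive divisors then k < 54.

k = 59

We need the least positive integer k for which k has exactly 2 positive divisors but the claim fails.
For k = 2, 3, 5, 7, …, 43, 47, 53 the conclusion holds.
k = 59: τ(59) = 2; 59 ≥ 54.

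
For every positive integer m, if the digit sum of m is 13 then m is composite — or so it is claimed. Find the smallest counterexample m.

m = 49: digit sum 13; 49 is composite.
m = 58: digit sum 13; 58 is composite.
m = 67: digit sum 13; 67 is prime, not composite.

m = 67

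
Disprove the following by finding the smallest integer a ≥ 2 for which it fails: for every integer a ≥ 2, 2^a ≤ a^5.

a = 23

A counterexample is any integer a ≥ 2 such that 2^a > a^5; we check each in order.
For a = 2, 3, 4, 5, …, 20, 21, 22 the conclusion holds.
a = 23: 2^a = 8388608 and a^5 = 6436343, so 8388608 > 6436343.
So a = 23 is the smallest counterexample.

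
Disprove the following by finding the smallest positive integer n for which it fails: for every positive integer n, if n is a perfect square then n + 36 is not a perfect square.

n = 64

We need the least positive integer n for which n is a perfect square but n + 36 is a perfect square.
The first 7 eligible values, up to n = 49, all satisfy the conclusion.
n = 64: 64 = 8² and 64 + 36 = 100 = 10².
Thus n = 64 disproves the claim, and no smaller n works.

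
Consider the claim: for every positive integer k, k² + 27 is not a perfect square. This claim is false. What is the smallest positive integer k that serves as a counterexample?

k = 3

k = 1: 1² + 27 = 28, not a perfect square.
k = 2: 2² + 27 = 31, not a perfect square.
k = 3: 3² + 27 = 36 = 6², a perfect square.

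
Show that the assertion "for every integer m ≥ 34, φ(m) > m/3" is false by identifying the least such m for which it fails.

We need the least integer m ≥ 34 for which the claim fails.
m = 34: φ(34) = 16 and 34/3 = 34/3, so φ(34) > 34/3.
m = 35: φ(35) = 24 and 35/3 = 35/3, so φ(35) > 35/3.
m = 36: φ(36) = 12 and 36/3 = 12, so φ(36) ≤ 36/3.
Thus m = 36 disproves the claim, and no smaller m works.

m = 36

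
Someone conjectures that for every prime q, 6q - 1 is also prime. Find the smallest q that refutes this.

A counterexample is any prime q such that 6q - 1 is not prime; we check each in order.
For q = 2, 3, 5, 7 the conclusion holds.
q = 11: 6q - 1 = 65 = 5 × 13, not prime.
Thus q = 11 disproves the claim, and no smaller q works.

q = 11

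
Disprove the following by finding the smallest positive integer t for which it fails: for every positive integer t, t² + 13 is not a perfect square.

t = 6

Check each positive integer t in order until t² + 13 is a perfect square.
The first 5 eligible values, up to t = 5, all satisfy the conclusion.
t = 6: 6² + 13 = 49 = 7², a perfect square.
Thus t = 6 disproves the claim, and no smaller t works.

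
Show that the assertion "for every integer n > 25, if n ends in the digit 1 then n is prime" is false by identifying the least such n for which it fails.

n = 51

A counterexample is any integer n > 25 such that n ends in the digit 1 but n is not prime; we check each in order.
n = 31: 31 ends in 1 and is prime.
n = 41: 41 ends in 1 and is prime.
n = 51: 51 ends in 1; 51 = 3 × 17, composite.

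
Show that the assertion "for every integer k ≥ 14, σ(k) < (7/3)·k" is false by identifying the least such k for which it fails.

For k = 14, 15, 16, 17, 18, 19, 20, 21, 22, 23 the conclusion holds.
k = 24: σ(24) = 60; 60 ≥ 56.
So k = 24 is the smallest counterexample.

k = 24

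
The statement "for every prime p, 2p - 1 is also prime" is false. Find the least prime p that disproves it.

p = 5

Check each prime p in order until 2p - 1 is not prime.
For p = 2, 3 the conclusion holds.
p = 5: 2p - 1 = 9 = 3 × 3, not prime.
Thus p = 5 disproves the claim, and no smaller p works.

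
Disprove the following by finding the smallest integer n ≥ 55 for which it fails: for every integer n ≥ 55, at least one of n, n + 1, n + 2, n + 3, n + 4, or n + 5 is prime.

n = 90

Check each integer n ≥ 55 in order until n, n + 1, n + 2, n + 3, n + 4, n + 5 are all composite.
The first 35 eligible values, up to n = 89, all satisfy the conclusion.
n = 90: 90 = 2 × 45; 91 = 7 × 13; 92 = 2 × 46; 93 = 3 × 31; 94 = 2 × 47; 95 = 5 × 19 — all composite.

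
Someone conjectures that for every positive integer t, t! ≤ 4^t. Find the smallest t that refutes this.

For t = 1, 2, 3, 4, 5, 6, 7, 8 the conclusion holds.
t = 9: t! = 362880 and 4^t = 262144, so 362880 > 262144.
Hence t = 9 is a counterexample.

t = 9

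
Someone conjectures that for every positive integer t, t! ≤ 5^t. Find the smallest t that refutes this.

t = 12

For t = 1, 2, 3, 4, …, 9, 10, 11 the conclusion holds.
t = 12: t! = 479001600 and 5^t = 244140625, so 479001600 > 244140625.
Hence t = 12 is a counterexample.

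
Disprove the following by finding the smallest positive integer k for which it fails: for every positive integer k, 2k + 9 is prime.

For k = 1, 2 the conclusion holds.
k = 3: 2k + 9 = 15 = 3 × 5, composite.

k = 3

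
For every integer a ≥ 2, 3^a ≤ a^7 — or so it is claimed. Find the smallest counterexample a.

a = 19

For a = 2, 3, 4, 5, …, 16, 17, 18 the conclusion holds.
a = 19: 3^a = 1162261467 and a^7 = 893871739, so 1162261467 > 893871739.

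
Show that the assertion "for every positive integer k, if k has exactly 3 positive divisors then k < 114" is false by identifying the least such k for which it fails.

The first 4 eligible values, up to k = 49, all satisfy the conclusion.
k = 121: τ(121) = 3; 121 ≥ 114.
Thus k = 121 disproves the claim, and no smaller k works.

k = 121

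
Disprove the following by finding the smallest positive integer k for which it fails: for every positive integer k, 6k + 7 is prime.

k = 3

We need the least positive integer k for which 6k + 7 is not prime.
For k = 1, 2 the conclusion holds.
k = 3: 6k + 7 = 25 = 5 × 5, composite.
Hence k = 3 is a counterexample.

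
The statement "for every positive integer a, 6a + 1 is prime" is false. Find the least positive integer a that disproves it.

a = 4

For a = 1, 2, 3 the conclusion holds.
a = 4: 6a + 1 = 25 = 5 × 5, composite.
Hence a = 4 is a counterexample.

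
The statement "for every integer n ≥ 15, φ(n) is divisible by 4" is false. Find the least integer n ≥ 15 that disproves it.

n = 18

n = 15: φ(15) = 8; 8 mod 4 = 0.
n = 16: φ(16) = 8; 8 mod 4 = 0.
n = 17: φ(17) = 16; 16 mod 4 = 0.
n = 18: φ(18) = 6; 6 mod 4 = 2.
Thus n = 18 disproves the claim, and no smaller n works.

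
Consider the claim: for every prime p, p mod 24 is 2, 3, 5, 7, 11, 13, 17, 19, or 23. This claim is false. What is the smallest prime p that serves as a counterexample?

p = 73

A counterexample is any prime p such that the claim fails; we check each in order.
For p = 2, 3, 5, 7, …, 61, 67, 71 the conclusion holds.
p = 73: 73 mod 24 = 1 — not in {2, 3, 5, 7, 11, 13, 17, 19, 23}.
So p = 73 is the smallest counterexample.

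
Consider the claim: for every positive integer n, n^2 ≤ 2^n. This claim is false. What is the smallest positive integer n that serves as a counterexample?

n = 3

Check each positive integer n in order until n^2 > 2^n.
n = 1: n^2 = 1 and 2^n = 2, so 1 ≤ 2.
n = 2: n^2 = 4 and 2^n = 4, so 4 ≤ 4.
n = 3: n^2 = 9 and 2^n = 8, so 9 > 8.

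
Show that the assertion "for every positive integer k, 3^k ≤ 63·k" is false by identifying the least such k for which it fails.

We need the least positive integer k for which 3^k > 63·k.
k = 1: 3^k = 3 and 63·k = 63, so 3 ≤ 63.
k = 2: 3^k = 9 and 63·k = 126, so 9 ≤ 126.
k = 3: 3^k = 27 and 63·k = 189, so 27 ≤ 189.
k = 4: 3^k = 81 and 63·k = 252, so 81 ≤ 252.
k = 5: 3^k = 243 and 63·k = 315, so 243 ≤ 315.
k = 6: 3^k = 729 and 63·k = 378, so 729 > 378.

k = 6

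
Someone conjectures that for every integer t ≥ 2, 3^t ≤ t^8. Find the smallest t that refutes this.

t = 23

A counterexample is any integer t ≥ 2 such that 3^t > t^8; we check each in order.
For t = 2, 3, 4, 5, …, 20, 21, 22 the conclusion holds.
t = 23: 3^t = 94143178827 and t^8 = 78310985281, so 94143178827 > 78310985281.
So t = 23 is the smallest counterexample.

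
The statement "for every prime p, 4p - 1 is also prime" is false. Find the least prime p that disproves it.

A counterexample is any prime p such that 4p - 1 is not prime; we check each in order.
For p = 2, 3, 5 the conclusion holds.
p = 7: 4p - 1 = 27 = 3 × 9, not prime.
So p = 7 is the smallest counterexample.

p = 7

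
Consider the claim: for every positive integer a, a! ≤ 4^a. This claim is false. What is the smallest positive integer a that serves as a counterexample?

The first 8 eligible values, up to a = 8, all satisfy the conclusion.
a = 9: a! = 362880 and 4^a = 262144, so 362880 > 262144.

a = 9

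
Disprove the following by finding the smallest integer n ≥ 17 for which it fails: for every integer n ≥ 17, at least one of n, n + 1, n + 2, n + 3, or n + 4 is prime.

n = 17: 17 is prime.
n = 18: 19 is prime.
n = 19: 19 is prime.
n = 20: 23 is prime.
n = 21: 23 is prime.
n = 22: 23 is prime.
n = 23: 23 is prime.
n = 24: 24 = 2 × 12; 25 = 5 × 5; 26 = 2 × 13; 27 = 3 × 9; 28 = 2 × 14 — all composite.
Hence n = 24 is a counterexample.

n = 24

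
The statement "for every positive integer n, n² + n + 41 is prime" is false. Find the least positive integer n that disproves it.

Check each positive integer n in order until n² + n + 41 is not prime.
For n = 1, 2, 3, 4, …, 37, 38, 39 the conclusion holds.
n = 40: n² + n + 41 = 1681 = 41 × 41, composite.

n = 40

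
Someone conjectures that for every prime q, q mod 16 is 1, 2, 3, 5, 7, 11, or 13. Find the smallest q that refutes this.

q = 31

Check each prime q in order until the claim fails.
The first 10 eligible values, up to q = 29, all satisfy the conclusion.
q = 31: 31 mod 16 = 15 — not in {1, 2, 3, 5, 7, 11, 13}.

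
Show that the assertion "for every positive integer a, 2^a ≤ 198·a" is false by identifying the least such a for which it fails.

The first 11 eligible values, up to a = 11, all satisfy the conclusion.
a = 12: 2^a = 4096 and 198·a = 2376, so 4096 > 2376.

a = 12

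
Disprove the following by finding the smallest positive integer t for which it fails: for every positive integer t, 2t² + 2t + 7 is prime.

The first 5 eligible values, up to t = 5, all satisfy the conclusion.
t = 6: 2t² + 2t + 7 = 91 = 7 × 13, composite.

t = 6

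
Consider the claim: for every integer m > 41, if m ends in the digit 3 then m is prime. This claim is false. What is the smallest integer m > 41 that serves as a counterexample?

Check each integer m > 41 in order until m ends in the digit 3 but m is not prime.
For m = 43, 53 the conclusion holds.
m = 63: 63 ends in 3; 63 = 3 × 21, composite.

m = 63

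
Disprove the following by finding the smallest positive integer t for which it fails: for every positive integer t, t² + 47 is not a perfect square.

For t = 1, 2, 3, 4, …, 20, 21, 22 the conclusion holds.
t = 23: 23² + 47 = 576 = 24², a perfect square.
So t = 23 is the smallest counterexample.

t = 23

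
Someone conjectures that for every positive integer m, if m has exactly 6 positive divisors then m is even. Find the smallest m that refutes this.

Check each positive integer m in order until m has exactly 6 positive divisors but m is odd.
m = 12: divisors of 12: 1, 2, 3, 4, 6, 12; 12 is even.
m = 18: divisors of 18: 1, 2, 3, 6, 9, 18; 18 is even.
m = 20: divisors of 20: 1, 2, 4, 5, 10, 20; 20 is even.
m = 28: divisors of 28: 1, 2, 4, 7, 14, 28; 28 is even.
m = 32: divisors of 32: 1, 2, 4, 8, 16, 32; 32 is even.
m = 44: divisors of 44: 1, 2, 4, 11, 22, 44; 44 is even.
m = 45: divisors of 45: 1, 3, 5, 9, 15, 45; 45 is odd.
So m = 45 is the smallest counterexample.

m = 45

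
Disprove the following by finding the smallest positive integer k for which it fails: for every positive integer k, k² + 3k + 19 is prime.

Check each positive integer k in order until k² + 3k + 19 is not prime.
For k = 1, 2, 3, 4, …, 12, 13, 14 the conclusion holds.
k = 15: k² + 3k + 19 = 289 = 17 × 17, composite.

k = 15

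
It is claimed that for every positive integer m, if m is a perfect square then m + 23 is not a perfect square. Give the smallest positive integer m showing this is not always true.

m = 121

We need the least positive integer m for which m is a perfect square but m + 23 is a perfect square.
The first 10 eligible values, up to m = 100, all satisfy the conclusion.
m = 121: 121 = 11² and 121 + 23 = 144 = 12².
Thus m = 121 disproves the claim, and no smaller m works.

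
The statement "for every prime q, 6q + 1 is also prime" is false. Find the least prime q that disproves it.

q = 19

A counterexample is any prime q such that 6q + 1 is not prime; we check each in order.
q = 2: 6q + 1 = 13, prime.
q = 3: 6q + 1 = 19, prime.
q = 5: 6q + 1 = 31, prime.
q = 7: 6q + 1 = 43, prime.
q = 11: 6q + 1 = 67, prime.
q = 13: 6q + 1 = 79, prime.
q = 17: 6q + 1 = 103, prime.
q = 19: 6q + 1 = 115 = 5 × 23, not prime.
Thus q = 19 disproves the claim, and no smaller q works.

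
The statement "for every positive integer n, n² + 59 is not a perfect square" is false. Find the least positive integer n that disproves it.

n = 29

Check each positive integer n in order until n² + 59 is a perfect square.
For n = 1, 2, 3, 4, …, 26, 27, 28 the conclusion holds.
n = 29: 29² + 59 = 900 = 30², a perfect square.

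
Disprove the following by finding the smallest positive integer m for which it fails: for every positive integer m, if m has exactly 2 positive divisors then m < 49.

For m = 2, 3, 5, 7, …, 41, 43, 47 the conclusion holds.
m = 53: τ(53) = 2; 53 ≥ 49.

m = 53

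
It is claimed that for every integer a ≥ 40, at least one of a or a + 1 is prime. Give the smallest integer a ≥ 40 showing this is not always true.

a = 44

We need the least integer a ≥ 40 for which a, a + 1 are both composite.
a = 40: 41 is prime.
a = 41: 41 is prime.
a = 42: 43 is prime.
a = 43: 43 is prime.
a = 44: 44 = 2 × 22; 45 = 3 × 15 — both composite.
So a = 44 is the smallest counterexample.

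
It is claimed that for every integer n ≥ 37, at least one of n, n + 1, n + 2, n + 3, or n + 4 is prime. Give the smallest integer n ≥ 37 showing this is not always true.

Check each integer n ≥ 37 in order until n, n + 1, n + 2, n + 3, n + 4 are all composite.
For n = 37, 38, 39, 40, …, 45, 46, 47 the conclusion holds.
n = 48: 48 = 2 × 24; 49 = 7 × 7; 50 = 2 × 25; 51 = 3 × 17; 52 = 2 × 26 — all composite.

n = 48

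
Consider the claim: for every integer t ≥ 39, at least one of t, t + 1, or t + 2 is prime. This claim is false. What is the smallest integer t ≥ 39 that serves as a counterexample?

t = 44

Check each integer t ≥ 39 in order until t, t + 1, t + 2 are all composite.
For t = 39, 40, 41, 42, 43 the conclusion holds.
t = 44: 44 = 2 × 22; 45 = 3 × 15; 46 = 2 × 23 — all composite.
Thus t = 44 disproves the claim, and no smaller t works.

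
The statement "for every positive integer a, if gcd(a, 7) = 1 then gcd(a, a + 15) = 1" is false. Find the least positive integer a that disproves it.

Check each positive integer a in order until gcd(a, 7) = 1 but gcd(a, a + 15) > 1.
a = 1: gcd(1, 16) = 1.
a = 2: gcd(2, 17) = 1.
a = 3: gcd(3, 18) = 3.
Thus a = 3 disproves the claim, and no smaller a works.

a = 3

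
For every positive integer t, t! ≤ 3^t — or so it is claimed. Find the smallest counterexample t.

t = 7

We need the least positive integer t for which t! > 3^t.
For t = 1, 2, 3, 4, 5, 6 the conclusion holds.
t = 7: t! = 5040 and 3^t = 2187, so 5040 > 2187.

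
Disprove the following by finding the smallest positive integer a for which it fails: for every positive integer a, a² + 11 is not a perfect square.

a = 5

We need the least positive integer a for which a² + 11 is a perfect square.
For a = 1, 2, 3, 4 the conclusion holds.
a = 5: 5² + 11 = 36 = 6², a perfect square.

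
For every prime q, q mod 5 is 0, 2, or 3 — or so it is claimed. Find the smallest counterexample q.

q = 11

We need the least prime q for which the claim fails.
q = 2: 2 mod 5 = 2.
q = 3: 3 mod 5 = 3.
q = 5: 5 mod 5 = 0.
q = 7: 7 mod 5 = 2.
q = 11: 11 mod 5 = 1 — not in {0, 2, 3}.
Thus q = 11 disproves the claim, and no smaller q works.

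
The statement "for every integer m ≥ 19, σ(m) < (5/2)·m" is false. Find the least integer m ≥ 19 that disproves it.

m = 24

Check each integer m ≥ 19 in order until the claim fails.
The first 5 eligible values, up to m = 23, all satisfy the conclusion.
m = 24: σ(24) = 60; 60 ≥ 60.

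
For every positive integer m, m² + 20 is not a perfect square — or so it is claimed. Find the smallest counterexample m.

We need the least positive integer m for which m² + 20 is a perfect square.
For m = 1, 2, 3 the conclusion holds.
m = 4: 4² + 20 = 36 = 6², a perfect square.
Thus m = 4 disproves the claim, and no smaller m works.

m = 4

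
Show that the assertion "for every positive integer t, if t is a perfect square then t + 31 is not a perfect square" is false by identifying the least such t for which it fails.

Check each positive integer t in order until t is a perfect square but t + 31 is a perfect square.
For t = 1, 4, 9, 16, …, 144, 169, 196 the conclusion holds.
t = 225: 225 = 15² and 225 + 31 = 256 = 16².

t = 225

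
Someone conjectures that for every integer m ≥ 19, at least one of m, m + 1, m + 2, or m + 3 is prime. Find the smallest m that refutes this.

We need the least integer m ≥ 19 for which m, m + 1, m + 2, m + 3 are all composite.
The first 5 eligible values, up to m = 23, all satisfy the conclusion.
m = 24: 24 = 2 × 12; 25 = 5 × 5; 26 = 2 × 13; 27 = 3 × 9 — all composite.

m = 24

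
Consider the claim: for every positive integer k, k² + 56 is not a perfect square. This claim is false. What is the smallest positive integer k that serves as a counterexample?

k = 1: 1² + 56 = 57, not a perfect square.
k = 2: 2² + 56 = 60, not a perfect square.
k = 3: 3² + 56 = 65, not a perfect square.
k = 4: 4² + 56 = 72, not a perfect square.
k = 5: 5² + 56 = 81 = 9², a perfect square.
Thus k = 5 disproves the claim, and no smaller k works.

k = 5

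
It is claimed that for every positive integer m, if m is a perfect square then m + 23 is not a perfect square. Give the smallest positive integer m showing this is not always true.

The first 10 eligible values, up to m = 100, all satisfy the conclusion.
m = 121: 121 = 11² and 121 + 23 = 144 = 12².
Hence m = 121 is a counterexample.

m = 121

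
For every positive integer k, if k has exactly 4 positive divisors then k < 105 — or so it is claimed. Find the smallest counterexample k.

k = 106

We need the least positive integer k for which k has exactly 4 positive divisors but the claim fails.
For k = 6, 8, 10, 14, …, 93, 94, 95 the conclusion holds.
k = 106: τ(106) = 4; 106 ≥ 105.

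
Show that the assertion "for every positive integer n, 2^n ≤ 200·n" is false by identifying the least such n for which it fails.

Check each positive integer n in order until 2^n > 200·n.
For n = 1, 2, 3, 4, …, 9, 10, 11 the conclusion holds.
n = 12: 2^n = 4096 and 200·n = 2400, so 4096 > 2400.
Thus n = 12 disproves the claim, and no smaller n works.

n = 12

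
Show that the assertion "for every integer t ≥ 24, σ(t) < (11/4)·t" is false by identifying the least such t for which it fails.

t = 60

Check each integer t ≥ 24 in order until the claim fails.
For t = 24, 25, 26, 27, …, 57, 58, 59 the conclusion holds.
t = 60: σ(60) = 168; 168 ≥ 165.
So t = 60 is the smallest counterexample.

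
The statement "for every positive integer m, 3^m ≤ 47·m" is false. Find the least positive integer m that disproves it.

A counterexample is any positive integer m such that 3^m > 47·m; we check each in order.
The first 4 eligible values, up to m = 4, all satisfy the conclusion.
m = 5: 3^m = 243 and 47·m = 235, so 243 > 235.

m = 5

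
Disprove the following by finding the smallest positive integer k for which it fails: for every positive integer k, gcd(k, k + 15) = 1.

k = 3

For k = 1, 2 the conclusion holds.
k = 3: gcd(3, 18) = 3.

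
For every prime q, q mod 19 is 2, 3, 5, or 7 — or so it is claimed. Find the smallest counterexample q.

q = 11

A counterexample is any prime q such that the claim fails; we check each in order.
The first 4 eligible values, up to q = 7, all satisfy the conclusion.
q = 11: 11 mod 19 = 11 — not in {2, 3, 5, 7}.
Thus q = 11 disproves the claim, and no smaller q works.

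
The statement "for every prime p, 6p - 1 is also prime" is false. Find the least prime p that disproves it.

p = 11

Check each prime p in order until 6p - 1 is not prime.
p = 2: 6p - 1 = 11, prime.
p = 3: 6p - 1 = 17, prime.
p = 5: 6p - 1 = 29, prime.
p = 7: 6p - 1 = 41, prime.
p = 11: 6p - 1 = 65 = 5 × 13, not prime.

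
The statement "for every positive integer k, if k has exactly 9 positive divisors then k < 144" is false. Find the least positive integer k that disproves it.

Check each positive integer k in order until k has exactly 9 positive divisors but the claim fails.
For k = 36, 100 the conclusion holds.
k = 196: τ(196) = 9; 196 ≥ 144.
Thus k = 196 disproves the claim, and no smaller k works.

k = 196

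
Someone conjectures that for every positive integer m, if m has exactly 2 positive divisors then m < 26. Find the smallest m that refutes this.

For m = 2, 3, 5, 7, 11, 13, 17, 19, 23 the conclusion holds.
m = 29: τ(29) = 2; 29 ≥ 26.
So m = 29 is the smallest counterexample.

m = 29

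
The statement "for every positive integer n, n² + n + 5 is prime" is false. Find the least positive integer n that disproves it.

n = 4

Check each positive integer n in order until n² + n + 5 is not prime.
n = 1: n² + n + 5 = 7, prime.
n = 2: n² + n + 5 = 11, prime.
n = 3: n² + n + 5 = 17, prime.
n = 4: n² + n + 5 = 25 = 5 × 5, composite.
So n = 4 is the smallest counterexample.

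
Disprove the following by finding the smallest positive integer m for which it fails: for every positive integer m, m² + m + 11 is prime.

m = 10

Check each positive integer m in order until m² + m + 11 is not prime.
For m = 1, 2, 3, 4, 5, 6, 7, 8, 9 the conclusion holds.
m = 10: m² + m + 11 = 121 = 11 × 11, composite.
Thus m = 10 disproves the claim, and no smaller m works.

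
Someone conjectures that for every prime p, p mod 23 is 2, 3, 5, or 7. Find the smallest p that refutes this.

p = 11

We need the least prime p for which the claim fails.
For p = 2, 3, 5, 7 the conclusion holds.
p = 11: 11 mod 23 = 11 — not in {2, 3, 5, 7}.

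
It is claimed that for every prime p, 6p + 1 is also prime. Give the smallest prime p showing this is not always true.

p = 19

The first 7 eligible values, up to p = 17, all satisfy the conclusion.
p = 19: 6p + 1 = 115 = 5 × 23, not prime.
So p = 19 is the smallest counterexample.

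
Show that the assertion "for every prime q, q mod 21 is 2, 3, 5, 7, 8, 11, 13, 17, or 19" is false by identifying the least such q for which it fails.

The first 10 eligible values, up to q = 29, all satisfy the conclusion.
q = 31: 31 mod 21 = 10 — not in {2, 3, 5, 7, 8, 11, 13, 17, 19}.

q = 31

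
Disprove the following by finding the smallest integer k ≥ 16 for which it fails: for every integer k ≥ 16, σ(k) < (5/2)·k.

k = 24

A counterexample is any integer k ≥ 16 such that the claim fails; we check each in order.
k = 16: σ(16) = 31; 31 < 40.
k = 17: σ(17) = 18; 18 < 85/2.
k = 18: σ(18) = 39; 39 < 45.
k = 19: σ(19) = 20; 20 < 95/2.
k = 20: σ(20) = 42; 42 < 50.
k = 21: σ(21) = 32; 32 < 105/2.
k = 22: σ(22) = 36; 36 < 55.
k = 23: σ(23) = 24; 24 < 115/2.
k = 24: σ(24) = 60; 60 ≥ 60.
So k = 24 is the smallest counterexample.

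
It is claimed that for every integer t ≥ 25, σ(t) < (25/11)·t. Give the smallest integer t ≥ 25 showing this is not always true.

t = 30

A counterexample is any integer t ≥ 25 such that the claim fails; we check each in order.
For t = 25, 26, 27, 28, 29 the conclusion holds.
t = 30: σ(30) = 72; 72 ≥ 750/11.
Hence t = 30 is a counterexample.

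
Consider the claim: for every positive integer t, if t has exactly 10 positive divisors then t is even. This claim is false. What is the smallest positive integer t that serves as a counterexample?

Check each positive integer t in order until t has exactly 10 positive divisors but t is odd.
For t = 48, 80, 112, 162, 176, 208, 272, 304, 368 the conclusion holds.
t = 405: divisors of 405: 10 divisors; 405 is odd.

t = 405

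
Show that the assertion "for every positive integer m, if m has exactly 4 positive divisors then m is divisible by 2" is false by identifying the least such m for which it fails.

m = 15

Check each positive integer m in order until m has exactly 4 positive divisors but m is not divisible by 2.
m = 6: τ(6) = 4; 6 mod 2 = 0.
m = 8: τ(8) = 4; 8 mod 2 = 0.
m = 10: τ(10) = 4; 10 mod 2 = 0.
m = 14: τ(14) = 4; 14 mod 2 = 0.
m = 15: τ(15) = 4; 15 mod 2 = 1.
Hence m = 15 is a counterexample.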